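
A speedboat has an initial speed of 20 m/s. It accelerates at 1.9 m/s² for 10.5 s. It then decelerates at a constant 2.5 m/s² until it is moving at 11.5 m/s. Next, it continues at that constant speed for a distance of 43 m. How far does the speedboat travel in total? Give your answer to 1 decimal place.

650.5 m

Phase 1 (accelerating): v₀ = 20.0 m/s, a = 1.9 m/s².
v = v₀ + at = 20.0 + (1.9)(10.5) = 40.0 m/s
Δx = v₀t + ½at² = 20.0·10.5 + 0.5·1.9·10.5² = 315 m

Phase 2 (decelerating): v₀ = 40.0 m/s, a = -2.5 m/s².
v = v₀ + at → t = (11.5 − 40.0) / -2.5 = 11.4 s
v² = v₀² + 2aΔx → Δx = (11.5² − 40.0²)/(2·-2.5) = 293 m

Phase 3 (constant speed): v₀ = 11.5 m/s, a = 0 m/s².
Constant speed: t = d/v = 43/11.5 = 3.74 s
Total distance = 315 + 293 + 43.0 = 650 m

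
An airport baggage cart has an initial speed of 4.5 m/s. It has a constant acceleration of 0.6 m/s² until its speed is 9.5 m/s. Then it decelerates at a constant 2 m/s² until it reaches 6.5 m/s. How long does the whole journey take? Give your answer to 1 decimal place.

Phase 1 (accelerating): v₀ = 4.50 m/s, a = 0.6 m/s².
v = v₀ + at → t = (9.5 − 4.50) / 0.6 = 8.33 s
v² = v₀² + 2aΔx → Δx = (9.5² − 4.50²)/(2·0.6) = 58.3 m

Phase 2 (decelerating): v₀ = 9.50 m/s, a = -2 m/s².
v = v₀ + at → t = (6.5 − 9.50) / -2 = 1.50 s
v² = v₀² + 2aΔx → Δx = (6.5² − 9.50²)/(2·-2) = 12.0 m
Total time = 8.33 + 1.50 = 9.83 s

9.8 s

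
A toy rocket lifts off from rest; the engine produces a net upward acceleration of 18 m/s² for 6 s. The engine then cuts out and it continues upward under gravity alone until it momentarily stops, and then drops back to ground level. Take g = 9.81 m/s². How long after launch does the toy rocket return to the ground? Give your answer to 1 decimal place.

30.7 s

Phase 1 (powered ascent): v₀ = 0 m/s, a = 18 m/s².
v = v₀ + at = 0 + (18)(6) = 108 m/s
Δx = v₀t + ½at² = 0·6 + 0.5·18·6² = 324 m

Phase 2 (coasting upward): v₀ = 108 m/s, a = -9.81 m/s².
v = v₀ + at → t = (0 − 108) / -9.81 = 11.0 s
v² = v₀² + 2aΔx → Δx = (0² − 108²)/(2·-9.81) = 594 m

Phase 3 (free fall): v₀ = 0 m/s, a = -9.81 m/s².
Falls 918 m from rest: t = √(2·918/9.81) = 13.7 s; v = g·t = 134 m/s.
Total time = 6.00 + 11.0 + 13.7 = 30.7 s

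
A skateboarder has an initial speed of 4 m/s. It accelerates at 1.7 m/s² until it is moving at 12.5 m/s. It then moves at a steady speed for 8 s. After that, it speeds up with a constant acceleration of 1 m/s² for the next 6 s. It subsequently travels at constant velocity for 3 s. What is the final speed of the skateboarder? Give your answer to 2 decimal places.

Phase 1 (accelerating): v₀ = 4.00 m/s, a = 1.7 m/s².
v = v₀ + at → t = (12.5 − 4.00) / 1.7 = 5.00 s
v² = v₀² + 2aΔx → Δx = (12.5² − 4.00²)/(2·1.7) = 41.2 m

Phase 2 (constant speed): v₀ = 12.5 m/s, a = 0 m/s².
v = v₀ + at = 12.5 + (0)(8) = 12.5 m/s
Δx = v₀t + ½at² = 12.5·8 + 0.5·0·8² = 100 m

Phase 3 (accelerating): v₀ = 12.5 m/s, a = 1 m/s².
v = v₀ + at = 12.5 + (1)(6) = 18.5 m/s
Δx = v₀t + ½at² = 12.5·6 + 0.5·1·6² = 93.0 m

Phase 4 (constant speed): v₀ = 18.5 m/s, a = 0 m/s².
v = v₀ + at = 18.5 + (0)(3) = 18.5 m/s
Δx = v₀t + ½at² = 18.5·3 + 0.5·0·3² = 55.5 m
Final speed = 18.5 m/s

18.50 m/s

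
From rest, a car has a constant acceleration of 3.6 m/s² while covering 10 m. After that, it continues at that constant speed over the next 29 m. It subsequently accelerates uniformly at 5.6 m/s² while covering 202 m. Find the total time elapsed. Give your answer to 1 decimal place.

Phase 1 (accelerating): v₀ = 0 m/s, a = 3.6 m/s².
v² = v₀² + 2aΔx = 0² + 2·3.6·10 = 72.0 → v = 8.49 m/s
t = (v − v₀)/a = (8.49 − 0)/3.6 = 2.36 s

Phase 2 (constant speed): v₀ = 8.49 m/s, a = 0 m/s².
Constant speed: t = d/v = 29/8.49 = 3.42 s

Phase 3 (accelerating): v₀ = 8.49 m/s, a = 5.6 m/s².
v² = v₀² + 2aΔx = 8.49² + 2·5.6·202 = 2330 → v = 48.3 m/s
t = (v − v₀)/a = (48.3 − 8.49)/5.6 = 7.11 s
Total time = 2.36 + 3.42 + 7.11 = 12.9 s

12.9 s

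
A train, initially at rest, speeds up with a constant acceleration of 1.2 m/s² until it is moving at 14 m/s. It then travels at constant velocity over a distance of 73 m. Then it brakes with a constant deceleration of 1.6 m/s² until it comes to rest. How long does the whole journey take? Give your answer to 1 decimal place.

Phase 1 (accelerating): v₀ = 0 m/s, a = 1.2 m/s².
v = v₀ + at → t = (14 − 0) / 1.2 = 11.7 s
v² = v₀² + 2aΔx → Δx = (14² − 0²)/(2·1.2) = 81.7 m

Phase 2 (constant speed): v₀ = 14.0 m/s, a = 0 m/s².
Constant speed: t = d/v = 73/14.0 = 5.21 s

Phase 3 (decelerating): v₀ = 14.0 m/s, a = -1.6 m/s².
v = v₀ + at → t = (0 − 14.0) / -1.6 = 8.75 s
v² = v₀² + 2aΔx → Δx = (0² − 14.0²)/(2·-1.6) = 61.2 m
Total time = 11.7 + 5.21 + 8.75 = 25.6 s

25.6 s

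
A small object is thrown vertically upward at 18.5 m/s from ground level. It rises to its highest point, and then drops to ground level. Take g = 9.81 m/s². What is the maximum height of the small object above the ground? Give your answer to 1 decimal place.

Phase 1 (rising): v₀ = 18.5 m/s, a = -9.81 m/s².
v = v₀ + at → t = (0 − 18.5) / -9.81 = 1.89 s
v² = v₀² + 2aΔx → Δx = (0² − 18.5²)/(2·-9.81) = 17.4 m
Maximum height = 17.4 m

17.4 m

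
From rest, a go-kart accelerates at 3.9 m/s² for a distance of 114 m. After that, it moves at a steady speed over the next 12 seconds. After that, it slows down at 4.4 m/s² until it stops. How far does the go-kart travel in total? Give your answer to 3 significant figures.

Phase 1 (accelerating): v₀ = 0 m/s, a = 3.9 m/s².
v² = v₀² + 2aΔx = 0² + 2·3.9·114 = 889 → v = 29.8 m/s
t = (v − v₀)/a = (29.8 − 0)/3.9 = 7.65 s

Phase 2 (constant speed): v₀ = 29.8 m/s, a = 0 m/s².
v = v₀ + at = 29.8 + (0)(12) = 29.8 m/s
Δx = v₀t + ½at² = 29.8·12 + 0.5·0·12² = 358 m

Phase 3 (decelerating): v₀ = 29.8 m/s, a = -4.4 m/s².
v = v₀ + at → t = (0 − 29.8) / -4.4 = 6.78 s
v² = v₀² + 2aΔx → Δx = (0² − 29.8²)/(2·-4.4) = 101 m
Total distance = 114 + 358 + 101 = 573 m

573 m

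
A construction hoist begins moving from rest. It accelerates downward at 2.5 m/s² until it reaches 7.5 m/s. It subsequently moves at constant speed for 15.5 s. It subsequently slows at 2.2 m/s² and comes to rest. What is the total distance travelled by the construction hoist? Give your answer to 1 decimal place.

Phase 1 (accelerating): v₀ = 0 m/s, a = 2.5 m/s².
v = v₀ + at → t = (7.5 − 0) / 2.5 = 3.00 s
v² = v₀² + 2aΔx → Δx = (7.5² − 0²)/(2·2.5) = 11.2 m

Phase 2 (constant speed): v₀ = 7.50 m/s, a = 0 m/s².
v = v₀ + at = 7.50 + (0)(15.5) = 7.50 m/s
Δx = v₀t + ½at² = 7.50·15.5 + 0.5·0·15.5² = 116 m

Phase 3 (decelerating): v₀ = 7.50 m/s, a = -2.2 m/s².
v = v₀ + at → t = (0 − 7.50) / -2.2 = 3.41 s
v² = v₀² + 2aΔx → Δx = (0² − 7.50²)/(2·-2.2) = 12.8 m
Total distance = 11.2 + 116 + 12.8 = 140 m

140.3 m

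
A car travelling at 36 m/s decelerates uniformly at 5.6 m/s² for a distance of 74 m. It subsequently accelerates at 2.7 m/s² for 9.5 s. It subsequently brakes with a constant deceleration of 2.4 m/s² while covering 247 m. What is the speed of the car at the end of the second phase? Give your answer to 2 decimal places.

Phase 1 (decelerating): v₀ = 36.0 m/s, a = -5.6 m/s².
v² = v₀² + 2aΔx = 36.0² + 2·-5.6·74 = 467 → v = 21.6 m/s
t = (v − v₀)/a = (21.6 − 36.0)/-5.6 = 2.57 s

Phase 2 (accelerating): v₀ = 21.6 m/s, a = 2.7 m/s².
v = v₀ + at = 21.6 + (2.7)(9.5) = 47.3 m/s
Δx = v₀t + ½at² = 21.6·9.5 + 0.5·2.7·9.5² = 327 m
Speed at end of phase 2 = 47.3 m/s

47.26 m/s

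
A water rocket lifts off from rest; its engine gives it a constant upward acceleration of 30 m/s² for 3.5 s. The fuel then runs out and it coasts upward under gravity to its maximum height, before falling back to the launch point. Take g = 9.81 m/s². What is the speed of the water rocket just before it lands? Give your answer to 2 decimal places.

Phase 1 (powered ascent): v₀ = 0 m/s, a = 30 m/s².
v = v₀ + at = 0 + (30)(3.5) = 105 m/s
Δx = v₀t + ½at² = 0·3.5 + 0.5·30·3.5² = 184 m

Phase 2 (coasting upward): v₀ = 105 m/s, a = -9.81 m/s².
v = v₀ + at → t = (0 − 105) / -9.81 = 10.7 s
v² = v₀² + 2aΔx → Δx = (0² − 105²)/(2·-9.81) = 562 m

Phase 3 (free fall): v₀ = 0 m/s, a = -9.81 m/s².
Falls 746 m from rest: t = √(2·746/9.81) = 12.3 s; v = g·t = 121 m/s.
Impact speed = 121 m/s

120.96 m/s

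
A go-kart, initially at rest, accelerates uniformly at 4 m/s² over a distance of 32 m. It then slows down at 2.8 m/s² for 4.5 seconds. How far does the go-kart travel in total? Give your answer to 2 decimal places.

Phase 1 (accelerating): v₀ = 0 m/s, a = 4 m/s².
v² = v₀² + 2aΔx = 0² + 2·4·32 = 256 → v = 16.0 m/s
t = (v − v₀)/a = (16.0 − 0)/4 = 4.00 s

Phase 2 (decelerating): v₀ = 16.0 m/s, a = -2.8 m/s².
v = v₀ + at = 16.0 + (-2.8)(4.5) = 3.40 m/s
Δx = v₀t + ½at² = 16.0·4.5 + 0.5·-2.8·4.5² = 43.7 m
Total distance = 32.0 + 43.7 = 75.7 m

75.65 m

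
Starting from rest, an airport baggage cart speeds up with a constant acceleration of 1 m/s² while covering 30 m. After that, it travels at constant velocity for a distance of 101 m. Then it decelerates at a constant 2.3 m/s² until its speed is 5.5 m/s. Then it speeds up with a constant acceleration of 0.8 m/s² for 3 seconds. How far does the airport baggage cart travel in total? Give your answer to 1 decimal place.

Phase 1 (accelerating): v₀ = 0 m/s, a = 1 m/s².
v² = v₀² + 2aΔx = 0² + 2·1·30 = 60.0 → v = 7.75 m/s
t = (v − v₀)/a = (7.75 − 0)/1 = 7.75 s

Phase 2 (constant speed): v₀ = 7.75 m/s, a = 0 m/s².
Constant speed: t = d/v = 101/7.75 = 13.0 s

Phase 3 (decelerating): v₀ = 7.75 m/s, a = -2.3 m/s².
v = v₀ + at → t = (5.5 − 7.75) / -2.3 = 0.977 s
v² = v₀² + 2aΔx → Δx = (5.5² − 7.75²)/(2·-2.3) = 6.47 m

Phase 4 (accelerating): v₀ = 5.50 m/s, a = 0.8 m/s².
v = v₀ + at = 5.50 + (0.8)(3) = 7.90 m/s
Δx = v₀t + ½at² = 5.50·3 + 0.5·0.8·3² = 20.1 m
Total distance = 30.0 + 101 + 6.47 + 20.1 = 158 m

157.6 m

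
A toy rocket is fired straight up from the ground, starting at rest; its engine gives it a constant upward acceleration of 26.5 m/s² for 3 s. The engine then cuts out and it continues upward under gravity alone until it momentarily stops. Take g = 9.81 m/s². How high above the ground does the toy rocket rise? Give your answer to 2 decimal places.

441.38 m

Phase 1 (powered ascent): v₀ = 0 m/s, a = 26.5 m/s².
v = v₀ + at = 0 + (26.5)(3) = 79.5 m/s
Δx = v₀t + ½at² = 0·3 + 0.5·26.5·3² = 119 m

Phase 2 (coasting upward): v₀ = 79.5 m/s, a = -9.81 m/s².
v = v₀ + at → t = (0 − 79.5) / -9.81 = 8.10 s
v² = v₀² + 2aΔx → Δx = (0² − 79.5²)/(2·-9.81) = 322 m
Maximum height = 119 + 322 = 441 m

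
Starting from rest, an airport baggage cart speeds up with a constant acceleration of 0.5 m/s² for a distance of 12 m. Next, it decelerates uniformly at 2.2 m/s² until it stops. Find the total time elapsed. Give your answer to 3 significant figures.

Phase 1 (accelerating): v₀ = 0 m/s, a = 0.5 m/s².
v² = v₀² + 2aΔx = 0² + 2·0.5·12 = 12.0 → v = 3.46 m/s
t = (v − v₀)/a = (3.46 − 0)/0.5 = 6.93 s

Phase 2 (decelerating): v₀ = 3.46 m/s, a = -2.2 m/s².
v = v₀ + at → t = (0 − 3.46) / -2.2 = 1.57 s
v² = v₀² + 2aΔx → Δx = (0² − 3.46²)/(2·-2.2) = 2.73 m
Total time = 6.93 + 1.57 = 8.50 s

8.50 s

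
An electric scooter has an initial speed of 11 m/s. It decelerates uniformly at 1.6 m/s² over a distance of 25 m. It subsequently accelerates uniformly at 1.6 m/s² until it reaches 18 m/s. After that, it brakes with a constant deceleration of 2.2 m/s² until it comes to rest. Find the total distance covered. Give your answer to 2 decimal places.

187.07 m

Phase 1 (decelerating): v₀ = 11.0 m/s, a = -1.6 m/s².
v² = v₀² + 2aΔx = 11.0² + 2·-1.6·25 = 41.0 → v = 6.40 m/s
t = (v − v₀)/a = (6.40 − 11.0)/-1.6 = 2.87 s

Phase 2 (accelerating): v₀ = 6.40 m/s, a = 1.6 m/s².
v = v₀ + at → t = (18 − 6.40) / 1.6 = 7.25 s
v² = v₀² + 2aΔx → Δx = (18² − 6.40²)/(2·1.6) = 88.4 m

Phase 3 (decelerating): v₀ = 18.0 m/s, a = -2.2 m/s².
v = v₀ + at → t = (0 − 18.0) / -2.2 = 8.18 s
v² = v₀² + 2aΔx → Δx = (0² − 18.0²)/(2·-2.2) = 73.6 m
Total distance = 25.0 + 88.4 + 73.6 = 187 m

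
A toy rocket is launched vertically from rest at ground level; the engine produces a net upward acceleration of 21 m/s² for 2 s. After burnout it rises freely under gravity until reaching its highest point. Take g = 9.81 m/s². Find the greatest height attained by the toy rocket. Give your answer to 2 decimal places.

131.91 m

Phase 1 (powered ascent): v₀ = 0 m/s, a = 21 m/s².
v = v₀ + at = 0 + (21)(2) = 42.0 m/s
Δx = v₀t + ½at² = 0·2 + 0.5·21·2² = 42.0 m

Phase 2 (coasting upward): v₀ = 42.0 m/s, a = -9.81 m/s².
v = v₀ + at → t = (0 − 42.0) / -9.81 = 4.28 s
v² = v₀² + 2aΔx → Δx = (0² − 42.0²)/(2·-9.81) = 89.9 m
Maximum height = 42.0 + 89.9 = 132 m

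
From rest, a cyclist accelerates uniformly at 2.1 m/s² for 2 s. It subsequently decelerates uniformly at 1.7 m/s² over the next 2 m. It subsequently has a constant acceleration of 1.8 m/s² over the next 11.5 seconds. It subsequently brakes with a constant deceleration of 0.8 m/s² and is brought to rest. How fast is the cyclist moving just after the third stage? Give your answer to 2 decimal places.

23.99 m/s

Phase 1 (accelerating): v₀ = 0 m/s, a = 2.1 m/s².
v = v₀ + at = 0 + (2.1)(2) = 4.20 m/s
Δx = v₀t + ½at² = 0·2 + 0.5·2.1·2² = 4.20 m

Phase 2 (decelerating): v₀ = 4.20 m/s, a = -1.7 m/s².
v² = v₀² + 2aΔx = 4.20² + 2·-1.7·2 = 10.8 → v = 3.29 m/s
t = (v − v₀)/a = (3.29 − 4.20)/-1.7 = 0.534 s

Phase 3 (accelerating): v₀ = 3.29 m/s, a = 1.8 m/s².
v = v₀ + at = 3.29 + (1.8)(11.5) = 24.0 m/s
Δx = v₀t + ½at² = 3.29·11.5 + 0.5·1.8·11.5² = 157 m
Speed at end of phase 3 = 24.0 m/s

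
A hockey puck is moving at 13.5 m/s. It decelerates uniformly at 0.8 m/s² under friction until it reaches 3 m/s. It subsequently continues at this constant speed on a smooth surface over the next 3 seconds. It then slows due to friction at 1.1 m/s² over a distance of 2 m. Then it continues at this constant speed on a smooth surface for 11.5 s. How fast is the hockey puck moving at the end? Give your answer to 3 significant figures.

2.14 m/s

Phase 1 (decelerating): v₀ = 13.5 m/s, a = -0.8 m/s².
v = v₀ + at → t = (3 − 13.5) / -0.8 = 13.1 s
v² = v₀² + 2aΔx → Δx = (3² − 13.5²)/(2·-0.8) = 108 m

Phase 2 (constant speed): v₀ = 3.00 m/s, a = 0 m/s².
v = v₀ + at = 3.00 + (0)(3) = 3.00 m/s
Δx = v₀t + ½at² = 3.00·3 + 0.5·0·3² = 9.00 m

Phase 3 (decelerating): v₀ = 3.00 m/s, a = -1.1 m/s².
v² = v₀² + 2aΔx = 3.00² + 2·-1.1·2 = 4.60 → v = 2.14 m/s
t = (v − v₀)/a = (2.14 − 3.00)/-1.1 = 0.777 s

Phase 4 (constant speed): v₀ = 2.14 m/s, a = 0 m/s².
v = v₀ + at = 2.14 + (0)(11.5) = 2.14 m/s
Δx = v₀t + ½at² = 2.14·11.5 + 0.5·0·11.5² = 24.7 m
Final speed = 2.14 m/s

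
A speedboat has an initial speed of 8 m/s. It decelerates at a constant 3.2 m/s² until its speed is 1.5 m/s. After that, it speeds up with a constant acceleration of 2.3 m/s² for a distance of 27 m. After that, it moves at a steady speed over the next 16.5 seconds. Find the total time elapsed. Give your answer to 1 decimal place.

Phase 1 (decelerating): v₀ = 8.00 m/s, a = -3.2 m/s².
v = v₀ + at → t = (1.5 − 8.00) / -3.2 = 2.03 s
v² = v₀² + 2aΔx → Δx = (1.5² − 8.00²)/(2·-3.2) = 9.65 m

Phase 2 (accelerating): v₀ = 1.50 m/s, a = 2.3 m/s².
v² = v₀² + 2aΔx = 1.50² + 2·2.3·27 = 126 → v = 11.2 m/s
t = (v − v₀)/a = (11.2 − 1.50)/2.3 = 4.24 s

Phase 3 (constant speed): v₀ = 11.2 m/s, a = 0 m/s².
v = v₀ + at = 11.2 + (0)(16.5) = 11.2 m/s
Δx = v₀t + ½at² = 11.2·16.5 + 0.5·0·16.5² = 186 m
Total time = 2.03 + 4.24 + 16.5 = 22.8 s

22.8 s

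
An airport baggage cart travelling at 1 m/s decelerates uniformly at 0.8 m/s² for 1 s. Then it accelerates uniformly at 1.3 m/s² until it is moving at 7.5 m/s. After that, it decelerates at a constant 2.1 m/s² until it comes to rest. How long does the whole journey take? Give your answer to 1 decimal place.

10.2 s

Phase 1 (decelerating): v₀ = 1.00 m/s, a = -0.8 m/s².
v = v₀ + at = 1.00 + (-0.8)(1) = 0.200 m/s
Δx = v₀t + ½at² = 1.00·1 + 0.5·-0.8·1² = 0.600 m

Phase 2 (accelerating): v₀ = 0.200 m/s, a = 1.3 m/s².
v = v₀ + at → t = (7.5 − 0.200) / 1.3 = 5.62 s
v² = v₀² + 2aΔx → Δx = (7.5² − 0.200²)/(2·1.3) = 21.6 m

Phase 3 (decelerating): v₀ = 7.50 m/s, a = -2.1 m/s².
v = v₀ + at → t = (0 − 7.50) / -2.1 = 3.57 s
v² = v₀² + 2aΔx → Δx = (0² − 7.50²)/(2·-2.1) = 13.4 m
Total time = 1.00 + 5.62 + 3.57 = 10.2 s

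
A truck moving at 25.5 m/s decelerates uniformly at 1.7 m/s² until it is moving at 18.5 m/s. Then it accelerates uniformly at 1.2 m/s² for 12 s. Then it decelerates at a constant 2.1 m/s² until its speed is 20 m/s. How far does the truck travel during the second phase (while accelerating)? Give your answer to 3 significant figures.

308 m

Phase 1 (decelerating): v₀ = 25.5 m/s, a = -1.7 m/s².
v = v₀ + at → t = (18.5 − 25.5) / -1.7 = 4.12 s
v² = v₀² + 2aΔx → Δx = (18.5² − 25.5²)/(2·-1.7) = 90.6 m

Phase 2 (accelerating): v₀ = 18.5 m/s, a = 1.2 m/s².
v = v₀ + at = 18.5 + (1.2)(12) = 32.9 m/s
Δx = v₀t + ½at² = 18.5·12 + 0.5·1.2·12² = 308 m
Distance in phase 2 = 308 m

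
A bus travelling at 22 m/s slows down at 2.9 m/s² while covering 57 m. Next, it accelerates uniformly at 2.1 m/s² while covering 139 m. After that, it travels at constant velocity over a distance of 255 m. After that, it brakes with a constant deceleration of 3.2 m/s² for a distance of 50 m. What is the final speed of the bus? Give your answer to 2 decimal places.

Phase 1 (decelerating): v₀ = 22.0 m/s, a = -2.9 m/s².
v² = v₀² + 2aΔx = 22.0² + 2·-2.9·57 = 153 → v = 12.4 m/s
t = (v − v₀)/a = (12.4 − 22.0)/-2.9 = 3.32 s

Phase 2 (accelerating): v₀ = 12.4 m/s, a = 2.1 m/s².
v² = v₀² + 2aΔx = 12.4² + 2·2.1·139 = 737 → v = 27.2 m/s
t = (v − v₀)/a = (27.2 − 12.4)/2.1 = 7.03 s

Phase 3 (constant speed): v₀ = 27.2 m/s, a = 0 m/s².
Constant speed: t = d/v = 255/27.2 = 9.39 s

Phase 4 (decelerating): v₀ = 27.2 m/s, a = -3.2 m/s².
v² = v₀² + 2aΔx = 27.2² + 2·-3.2·50 = 417 → v = 20.4 m/s
t = (v − v₀)/a = (20.4 − 27.2)/-3.2 = 2.10 s
Final speed = 20.4 m/s

20.43 m/s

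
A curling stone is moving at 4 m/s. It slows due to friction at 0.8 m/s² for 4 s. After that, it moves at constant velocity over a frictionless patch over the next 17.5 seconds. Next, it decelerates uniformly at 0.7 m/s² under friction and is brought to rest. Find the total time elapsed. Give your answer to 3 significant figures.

Phase 1 (decelerating): v₀ = 4.00 m/s, a = -0.8 m/s².
v = v₀ + at = 4.00 + (-0.8)(4) = 0.800 m/s
Δx = v₀t + ½at² = 4.00·4 + 0.5·-0.8·4² = 9.60 m

Phase 2 (constant speed): v₀ = 0.800 m/s, a = 0 m/s².
v = v₀ + at = 0.800 + (0)(17.5) = 0.800 m/s
Δx = v₀t + ½at² = 0.800·17.5 + 0.5·0·17.5² = 14.0 m

Phase 3 (decelerating): v₀ = 0.800 m/s, a = -0.7 m/s².
v = v₀ + at → t = (0 − 0.800) / -0.7 = 1.14 s
v² = v₀² + 2aΔx → Δx = (0² − 0.800²)/(2·-0.7) = 0.457 m
Total time = 4.00 + 17.5 + 1.14 = 22.6 s

22.6 s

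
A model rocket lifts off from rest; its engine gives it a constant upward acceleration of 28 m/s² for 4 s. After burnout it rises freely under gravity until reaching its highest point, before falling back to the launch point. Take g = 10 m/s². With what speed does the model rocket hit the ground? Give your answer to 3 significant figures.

130 m/s

Phase 1 (powered ascent): v₀ = 0 m/s, a = 28 m/s².
v = v₀ + at = 0 + (28)(4) = 112 m/s
Δx = v₀t + ½at² = 0·4 + 0.5·28·4² = 224 m

Phase 2 (coasting upward): v₀ = 112 m/s, a = -10 m/s².
v = v₀ + at → t = (0 − 112) / -10 = 11.2 s
v² = v₀² + 2aΔx → Δx = (0² − 112²)/(2·-10) = 627 m

Phase 3 (free fall): v₀ = 0 m/s, a = -10 m/s².
Falls 851 m from rest: t = √(2·851/10) = 13.0 s; v = g·t = 130 m/s.
Impact speed = 130 m/s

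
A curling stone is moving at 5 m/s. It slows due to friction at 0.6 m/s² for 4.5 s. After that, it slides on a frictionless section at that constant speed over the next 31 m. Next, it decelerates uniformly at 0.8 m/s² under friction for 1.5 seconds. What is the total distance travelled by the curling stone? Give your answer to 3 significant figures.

50.0 m

Phase 1 (decelerating): v₀ = 5.00 m/s, a = -0.6 m/s².
v = v₀ + at = 5.00 + (-0.6)(4.5) = 2.30 m/s
Δx = v₀t + ½at² = 5.00·4.5 + 0.5·-0.6·4.5² = 16.4 m

Phase 2 (constant speed): v₀ = 2.30 m/s, a = 0 m/s².
Constant speed: t = d/v = 31/2.30 = 13.5 s

Phase 3 (decelerating): v₀ = 2.30 m/s, a = -0.8 m/s².
v = v₀ + at = 2.30 + (-0.8)(1.5) = 1.10 m/s
Δx = v₀t + ½at² = 2.30·1.5 + 0.5·-0.8·1.5² = 2.55 m
Total distance = 16.4 + 31.0 + 2.55 = 50.0 m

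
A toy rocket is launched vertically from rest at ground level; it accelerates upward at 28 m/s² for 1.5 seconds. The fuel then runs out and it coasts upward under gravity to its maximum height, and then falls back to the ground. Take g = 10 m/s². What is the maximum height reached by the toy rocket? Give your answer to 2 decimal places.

119.70 m

Phase 1 (powered ascent): v₀ = 0 m/s, a = 28 m/s².
v = v₀ + at = 0 + (28)(1.5) = 42.0 m/s
Δx = v₀t + ½at² = 0·1.5 + 0.5·28·1.5² = 31.5 m

Phase 2 (coasting upward): v₀ = 42.0 m/s, a = -10 m/s².
v = v₀ + at → t = (0 − 42.0) / -10 = 4.20 s
v² = v₀² + 2aΔx → Δx = (0² − 42.0²)/(2·-10) = 88.2 m
Maximum height = 31.5 + 88.2 = 120 m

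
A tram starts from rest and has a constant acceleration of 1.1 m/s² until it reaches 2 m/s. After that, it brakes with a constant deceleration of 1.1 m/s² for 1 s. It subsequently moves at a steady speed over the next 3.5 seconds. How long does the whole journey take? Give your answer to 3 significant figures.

6.32 s

Phase 1 (accelerating): v₀ = 0 m/s, a = 1.1 m/s².
v = v₀ + at → t = (2 − 0) / 1.1 = 1.82 s
v² = v₀² + 2aΔx → Δx = (2² − 0²)/(2·1.1) = 1.82 m

Phase 2 (decelerating): v₀ = 2.00 m/s, a = -1.1 m/s².
v = v₀ + at = 2.00 + (-1.1)(1) = 0.900 m/s
Δx = v₀t + ½at² = 2.00·1 + 0.5·-1.1·1² = 1.45 m

Phase 3 (constant speed): v₀ = 0.900 m/s, a = 0 m/s².
v = v₀ + at = 0.900 + (0)(3.5) = 0.900 m/s
Δx = v₀t + ½at² = 0.900·3.5 + 0.5·0·3.5² = 3.15 m
Total time = 1.82 + 1.00 + 3.50 = 6.32 s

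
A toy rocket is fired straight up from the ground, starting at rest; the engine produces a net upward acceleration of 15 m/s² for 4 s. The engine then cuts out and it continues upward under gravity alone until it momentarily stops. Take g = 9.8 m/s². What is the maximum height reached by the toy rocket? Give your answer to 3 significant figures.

Phase 1 (powered ascent): v₀ = 0 m/s, a = 15 m/s².
v = v₀ + at = 0 + (15)(4) = 60.0 m/s
Δx = v₀t + ½at² = 0·4 + 0.5·15·4² = 120 m

Phase 2 (coasting upward): v₀ = 60.0 m/s, a = -9.8 m/s².
v = v₀ + at → t = (0 − 60.0) / -9.8 = 6.12 s
v² = v₀² + 2aΔx → Δx = (0² − 60.0²)/(2·-9.8) = 184 m
Maximum height = 120 + 184 = 304 m

304 m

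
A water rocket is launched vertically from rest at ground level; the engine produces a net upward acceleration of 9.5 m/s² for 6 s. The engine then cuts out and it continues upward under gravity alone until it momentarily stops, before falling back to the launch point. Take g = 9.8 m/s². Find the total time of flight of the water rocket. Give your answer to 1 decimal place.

20.1 s

Phase 1 (powered ascent): v₀ = 0 m/s, a = 9.5 m/s².
v = v₀ + at = 0 + (9.5)(6) = 57.0 m/s
Δx = v₀t + ½at² = 0·6 + 0.5·9.5·6² = 171 m

Phase 2 (coasting upward): v₀ = 57.0 m/s, a = -9.8 m/s².
v = v₀ + at → t = (0 − 57.0) / -9.8 = 5.82 s
v² = v₀² + 2aΔx → Δx = (0² − 57.0²)/(2·-9.8) = 166 m

Phase 3 (free fall): v₀ = 0 m/s, a = -9.8 m/s².
Falls 337 m from rest: t = √(2·337/9.8) = 8.29 s; v = g·t = 81.2 m/s.
Total time = 6.00 + 5.82 + 8.29 = 20.1 s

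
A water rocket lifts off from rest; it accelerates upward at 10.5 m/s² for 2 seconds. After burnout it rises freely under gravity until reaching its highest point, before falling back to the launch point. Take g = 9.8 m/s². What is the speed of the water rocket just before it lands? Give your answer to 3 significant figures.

29.2 m/s

Phase 1 (powered ascent): v₀ = 0 m/s, a = 10.5 m/s².
v = v₀ + at = 0 + (10.5)(2) = 21.0 m/s
Δx = v₀t + ½at² = 0·2 + 0.5·10.5·2² = 21.0 m

Phase 2 (coasting upward): v₀ = 21.0 m/s, a = -9.8 m/s².
v = v₀ + at → t = (0 − 21.0) / -9.8 = 2.14 s
v² = v₀² + 2aΔx → Δx = (0² − 21.0²)/(2·-9.8) = 22.5 m

Phase 3 (free fall): v₀ = 0 m/s, a = -9.8 m/s².
Falls 43.5 m from rest: t = √(2·43.5/9.8) = 2.98 s; v = g·t = 29.2 m/s.
Impact speed = 29.2 m/s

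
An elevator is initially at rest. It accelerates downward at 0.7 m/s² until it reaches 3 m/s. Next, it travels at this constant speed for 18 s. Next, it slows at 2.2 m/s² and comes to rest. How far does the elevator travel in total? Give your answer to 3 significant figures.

62.5 m

Phase 1 (accelerating): v₀ = 0 m/s, a = 0.7 m/s².
v = v₀ + at → t = (3 − 0) / 0.7 = 4.29 s
v² = v₀² + 2aΔx → Δx = (3² − 0²)/(2·0.7) = 6.43 m

Phase 2 (constant speed): v₀ = 3.00 m/s, a = 0 m/s².
v = v₀ + at = 3.00 + (0)(18) = 3.00 m/s
Δx = v₀t + ½at² = 3.00·18 + 0.5·0·18² = 54.0 m

Phase 3 (decelerating): v₀ = 3.00 m/s, a = -2.2 m/s².
v = v₀ + at → t = (0 − 3.00) / -2.2 = 1.36 s
v² = v₀² + 2aΔx → Δx = (0² − 3.00²)/(2·-2.2) = 2.05 m
Total distance = 6.43 + 54.0 + 2.05 = 62.5 m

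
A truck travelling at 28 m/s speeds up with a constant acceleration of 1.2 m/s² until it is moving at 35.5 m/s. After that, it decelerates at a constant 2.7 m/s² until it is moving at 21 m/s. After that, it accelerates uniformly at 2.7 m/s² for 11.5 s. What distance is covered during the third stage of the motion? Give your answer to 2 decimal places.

Phase 1 (accelerating): v₀ = 28.0 m/s, a = 1.2 m/s².
v = v₀ + at → t = (35.5 − 28.0) / 1.2 = 6.25 s
v² = v₀² + 2aΔx → Δx = (35.5² − 28.0²)/(2·1.2) = 198 m

Phase 2 (decelerating): v₀ = 35.5 m/s, a = -2.7 m/s².
v = v₀ + at → t = (21 − 35.5) / -2.7 = 5.37 s
v² = v₀² + 2aΔx → Δx = (21² − 35.5²)/(2·-2.7) = 152 m

Phase 3 (accelerating): v₀ = 21.0 m/s, a = 2.7 m/s².
v = v₀ + at = 21.0 + (2.7)(11.5) = 52.0 m/s
Δx = v₀t + ½at² = 21.0·11.5 + 0.5·2.7·11.5² = 420 m
Distance in phase 3 = 420 m

420.04 m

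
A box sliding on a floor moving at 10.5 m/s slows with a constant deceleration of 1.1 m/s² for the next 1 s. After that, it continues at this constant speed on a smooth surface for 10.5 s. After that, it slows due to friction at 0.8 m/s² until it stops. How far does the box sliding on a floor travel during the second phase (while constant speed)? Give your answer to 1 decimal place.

Phase 1 (decelerating): v₀ = 10.5 m/s, a = -1.1 m/s².
v = v₀ + at = 10.5 + (-1.1)(1) = 9.40 m/s
Δx = v₀t + ½at² = 10.5·1 + 0.5·-1.1·1² = 9.95 m

Phase 2 (constant speed): v₀ = 9.40 m/s, a = 0 m/s².
v = v₀ + at = 9.40 + (0)(10.5) = 9.40 m/s
Δx = v₀t + ½at² = 9.40·10.5 + 0.5·0·10.5² = 98.7 m
Distance in phase 2 = 98.7 m

98.7 m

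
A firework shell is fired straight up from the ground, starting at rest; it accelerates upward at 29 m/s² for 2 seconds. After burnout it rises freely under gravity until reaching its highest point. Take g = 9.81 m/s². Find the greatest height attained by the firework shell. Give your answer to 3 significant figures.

229 m

Phase 1 (powered ascent): v₀ = 0 m/s, a = 29 m/s².
v = v₀ + at = 0 + (29)(2) = 58.0 m/s
Δx = v₀t + ½at² = 0·2 + 0.5·29·2² = 58.0 m

Phase 2 (coasting upward): v₀ = 58.0 m/s, a = -9.81 m/s².
v = v₀ + at → t = (0 − 58.0) / -9.81 = 5.91 s
v² = v₀² + 2aΔx → Δx = (0² − 58.0²)/(2·-9.81) = 171 m
Maximum height = 58.0 + 171 = 229 m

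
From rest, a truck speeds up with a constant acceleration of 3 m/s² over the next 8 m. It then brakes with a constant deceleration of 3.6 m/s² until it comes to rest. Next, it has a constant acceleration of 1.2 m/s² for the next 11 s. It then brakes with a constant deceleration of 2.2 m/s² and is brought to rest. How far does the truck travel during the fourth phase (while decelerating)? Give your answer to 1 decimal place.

Phase 1 (accelerating): v₀ = 0 m/s, a = 3 m/s².
v² = v₀² + 2aΔx = 0² + 2·3·8 = 48.0 → v = 6.93 m/s
t = (v − v₀)/a = (6.93 − 0)/3 = 2.31 s

Phase 2 (decelerating): v₀ = 6.93 m/s, a = -3.6 m/s².
v = v₀ + at → t = (0 − 6.93) / -3.6 = 1.92 s
v² = v₀² + 2aΔx → Δx = (0² − 6.93²)/(2·-3.6) = 6.67 m

Phase 3 (accelerating): v₀ = 0 m/s, a = 1.2 m/s².
v = v₀ + at = 0 + (1.2)(11) = 13.2 m/s
Δx = v₀t + ½at² = 0·11 + 0.5·1.2·11² = 72.6 m

Phase 4 (decelerating): v₀ = 13.2 m/s, a = -2.2 m/s².
v = v₀ + at → t = (0 − 13.2) / -2.2 = 6.00 s
v² = v₀² + 2aΔx → Δx = (0² − 13.2²)/(2·-2.2) = 39.6 m
Distance in phase 4 = 39.6 m

39.6 m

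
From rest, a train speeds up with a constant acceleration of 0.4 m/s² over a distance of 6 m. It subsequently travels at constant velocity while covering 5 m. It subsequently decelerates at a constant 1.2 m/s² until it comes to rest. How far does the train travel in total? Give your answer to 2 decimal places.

Phase 1 (accelerating): v₀ = 0 m/s, a = 0.4 m/s².
v² = v₀² + 2aΔx = 0² + 2·0.4·6 = 4.80 → v = 2.19 m/s
t = (v − v₀)/a = (2.19 − 0)/0.4 = 5.48 s

Phase 2 (constant speed): v₀ = 2.19 m/s, a = 0 m/s².
Constant speed: t = d/v = 5/2.19 = 2.28 s

Phase 3 (decelerating): v₀ = 2.19 m/s, a = -1.2 m/s².
v = v₀ + at → t = (0 − 2.19) / -1.2 = 1.83 s
v² = v₀² + 2aΔx → Δx = (0² − 2.19²)/(2·-1.2) = 2.00 m
Total distance = 6.00 + 5.00 + 2.00 = 13.0 m

13.00 m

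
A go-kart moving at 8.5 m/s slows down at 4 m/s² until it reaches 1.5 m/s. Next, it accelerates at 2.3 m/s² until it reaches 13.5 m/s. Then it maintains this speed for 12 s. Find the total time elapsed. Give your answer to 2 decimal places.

Phase 1 (decelerating): v₀ = 8.50 m/s, a = -4 m/s².
v = v₀ + at → t = (1.5 − 8.50) / -4 = 1.75 s
v² = v₀² + 2aΔx → Δx = (1.5² − 8.50²)/(2·-4) = 8.75 m

Phase 2 (accelerating): v₀ = 1.50 m/s, a = 2.3 m/s².
v = v₀ + at → t = (13.5 − 1.50) / 2.3 = 5.22 s
v² = v₀² + 2aΔx → Δx = (13.5² − 1.50²)/(2·2.3) = 39.1 m

Phase 3 (constant speed): v₀ = 13.5 m/s, a = 0 m/s².
v = v₀ + at = 13.5 + (0)(12) = 13.5 m/s
Δx = v₀t + ½at² = 13.5·12 + 0.5·0·12² = 162 m
Total time = 1.75 + 5.22 + 12.0 = 19.0 s

18.97 s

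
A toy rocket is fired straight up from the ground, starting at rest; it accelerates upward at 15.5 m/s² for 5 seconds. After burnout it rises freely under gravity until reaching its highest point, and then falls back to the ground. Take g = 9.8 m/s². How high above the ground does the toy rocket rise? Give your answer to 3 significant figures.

500 m

Phase 1 (powered ascent): v₀ = 0 m/s, a = 15.5 m/s².
v = v₀ + at = 0 + (15.5)(5) = 77.5 m/s
Δx = v₀t + ½at² = 0·5 + 0.5·15.5·5² = 194 m

Phase 2 (coasting upward): v₀ = 77.5 m/s, a = -9.8 m/s².
v = v₀ + at → t = (0 − 77.5) / -9.8 = 7.91 s
v² = v₀² + 2aΔx → Δx = (0² − 77.5²)/(2·-9.8) = 306 m
Maximum height = 194 + 306 = 500 m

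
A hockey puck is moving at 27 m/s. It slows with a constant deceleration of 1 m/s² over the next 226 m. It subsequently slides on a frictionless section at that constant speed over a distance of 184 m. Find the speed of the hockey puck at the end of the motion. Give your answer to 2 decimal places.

Phase 1 (decelerating): v₀ = 27.0 m/s, a = -1 m/s².
v² = v₀² + 2aΔx = 27.0² + 2·-1·226 = 277 → v = 16.6 m/s
t = (v − v₀)/a = (16.6 − 27.0)/-1 = 10.4 s

Phase 2 (constant speed): v₀ = 16.6 m/s, a = 0 m/s².
Constant speed: t = d/v = 184/16.6 = 11.1 s
Final speed = 16.6 m/s

16.64 m/s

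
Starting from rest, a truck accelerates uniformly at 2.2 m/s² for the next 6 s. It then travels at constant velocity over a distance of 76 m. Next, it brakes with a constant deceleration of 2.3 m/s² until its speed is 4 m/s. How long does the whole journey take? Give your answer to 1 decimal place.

15.8 s

Phase 1 (accelerating): v₀ = 0 m/s, a = 2.2 m/s².
v = v₀ + at = 0 + (2.2)(6) = 13.2 m/s
Δx = v₀t + ½at² = 0·6 + 0.5·2.2·6² = 39.6 m

Phase 2 (constant speed): v₀ = 13.2 m/s, a = 0 m/s².
Constant speed: t = d/v = 76/13.2 = 5.76 s

Phase 3 (decelerating): v₀ = 13.2 m/s, a = -2.3 m/s².
v = v₀ + at → t = (4 − 13.2) / -2.3 = 4.00 s
v² = v₀² + 2aΔx → Δx = (4² − 13.2²)/(2·-2.3) = 34.4 m
Total time = 6.00 + 5.76 + 4.00 = 15.8 s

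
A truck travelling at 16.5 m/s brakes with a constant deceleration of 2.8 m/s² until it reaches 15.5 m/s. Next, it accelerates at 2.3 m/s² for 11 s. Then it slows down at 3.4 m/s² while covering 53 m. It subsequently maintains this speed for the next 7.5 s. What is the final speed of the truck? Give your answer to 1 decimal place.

36.1 m/s

Phase 1 (decelerating): v₀ = 16.5 m/s, a = -2.8 m/s².
v = v₀ + at → t = (15.5 − 16.5) / -2.8 = 0.357 s
v² = v₀² + 2aΔx → Δx = (15.5² − 16.5²)/(2·-2.8) = 5.71 m

Phase 2 (accelerating): v₀ = 15.5 m/s, a = 2.3 m/s².
v = v₀ + at = 15.5 + (2.3)(11) = 40.8 m/s
Δx = v₀t + ½at² = 15.5·11 + 0.5·2.3·11² = 310 m

Phase 3 (decelerating): v₀ = 40.8 m/s, a = -3.4 m/s².
v² = v₀² + 2aΔx = 40.8² + 2·-3.4·53 = 1300 → v = 36.1 m/s
t = (v − v₀)/a = (36.1 − 40.8)/-3.4 = 1.38 s

Phase 4 (constant speed): v₀ = 36.1 m/s, a = 0 m/s².
v = v₀ + at = 36.1 + (0)(7.5) = 36.1 m/s
Δx = v₀t + ½at² = 36.1·7.5 + 0.5·0·7.5² = 271 m
Final speed = 36.1 m/s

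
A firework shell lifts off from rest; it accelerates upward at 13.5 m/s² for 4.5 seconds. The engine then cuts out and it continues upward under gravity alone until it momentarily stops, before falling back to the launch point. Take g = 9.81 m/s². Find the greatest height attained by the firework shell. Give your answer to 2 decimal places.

Phase 1 (powered ascent): v₀ = 0 m/s, a = 13.5 m/s².
v = v₀ + at = 0 + (13.5)(4.5) = 60.8 m/s
Δx = v₀t + ½at² = 0·4.5 + 0.5·13.5·4.5² = 137 m

Phase 2 (coasting upward): v₀ = 60.8 m/s, a = -9.81 m/s².
v = v₀ + at → t = (0 − 60.8) / -9.81 = 6.19 s
v² = v₀² + 2aΔx → Δx = (0² − 60.8²)/(2·-9.81) = 188 m
Maximum height = 137 + 188 = 325 m

324.79 m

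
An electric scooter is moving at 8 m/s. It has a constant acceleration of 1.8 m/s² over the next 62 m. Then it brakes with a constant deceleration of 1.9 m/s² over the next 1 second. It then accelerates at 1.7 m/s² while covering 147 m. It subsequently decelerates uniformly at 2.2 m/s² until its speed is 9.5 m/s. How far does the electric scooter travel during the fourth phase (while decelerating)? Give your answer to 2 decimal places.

Phase 1 (accelerating): v₀ = 8.00 m/s, a = 1.8 m/s².
v² = v₀² + 2aΔx = 8.00² + 2·1.8·62 = 287 → v = 16.9 m/s
t = (v − v₀)/a = (16.9 − 8.00)/1.8 = 4.97 s

Phase 2 (decelerating): v₀ = 16.9 m/s, a = -1.9 m/s².
v = v₀ + at = 16.9 + (-1.9)(1) = 15.0 m/s
Δx = v₀t + ½at² = 16.9·1 + 0.5·-1.9·1² = 16.0 m

Phase 3 (accelerating): v₀ = 15.0 m/s, a = 1.7 m/s².
v² = v₀² + 2aΔx = 15.0² + 2·1.7·147 = 726 → v = 26.9 m/s
t = (v − v₀)/a = (26.9 − 15.0)/1.7 = 7.00 s

Phase 4 (decelerating): v₀ = 26.9 m/s, a = -2.2 m/s².
v = v₀ + at → t = (9.5 − 26.9) / -2.2 = 7.93 s
v² = v₀² + 2aΔx → Δx = (9.5² − 26.9²)/(2·-2.2) = 145 m
Distance in phase 4 = 145 m

144.54 m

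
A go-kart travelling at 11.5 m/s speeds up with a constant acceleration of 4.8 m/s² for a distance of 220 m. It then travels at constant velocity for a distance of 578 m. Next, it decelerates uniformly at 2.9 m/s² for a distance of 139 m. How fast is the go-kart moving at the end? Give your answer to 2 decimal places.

Phase 1 (accelerating): v₀ = 11.5 m/s, a = 4.8 m/s².
v² = v₀² + 2aΔx = 11.5² + 2·4.8·220 = 2240 → v = 47.4 m/s
t = (v − v₀)/a = (47.4 − 11.5)/4.8 = 7.47 s

Phase 2 (constant speed): v₀ = 47.4 m/s, a = 0 m/s².
Constant speed: t = d/v = 578/47.4 = 12.2 s

Phase 3 (decelerating): v₀ = 47.4 m/s, a = -2.9 m/s².
v² = v₀² + 2aΔx = 47.4² + 2·-2.9·139 = 1440 → v = 37.9 m/s
t = (v − v₀)/a = (37.9 − 47.4)/-2.9 = 3.26 s
Final speed = 37.9 m/s

37.92 m/s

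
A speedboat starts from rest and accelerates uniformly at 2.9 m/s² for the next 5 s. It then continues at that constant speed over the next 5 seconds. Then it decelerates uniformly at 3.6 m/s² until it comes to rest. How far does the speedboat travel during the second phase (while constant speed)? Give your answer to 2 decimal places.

Phase 1 (accelerating): v₀ = 0 m/s, a = 2.9 m/s².
v = v₀ + at = 0 + (2.9)(5) = 14.5 m/s
Δx = v₀t + ½at² = 0·5 + 0.5·2.9·5² = 36.2 m

Phase 2 (constant speed): v₀ = 14.5 m/s, a = 0 m/s².
v = v₀ + at = 14.5 + (0)(5) = 14.5 m/s
Δx = v₀t + ½at² = 14.5·5 + 0.5·0·5² = 72.5 m
Distance in phase 2 = 72.5 m

72.50 m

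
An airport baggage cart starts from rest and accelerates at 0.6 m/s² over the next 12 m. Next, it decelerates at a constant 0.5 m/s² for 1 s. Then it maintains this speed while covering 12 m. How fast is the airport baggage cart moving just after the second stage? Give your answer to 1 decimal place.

Phase 1 (accelerating): v₀ = 0 m/s, a = 0.6 m/s².
v² = v₀² + 2aΔx = 0² + 2·0.6·12 = 14.4 → v = 3.79 m/s
t = (v − v₀)/a = (3.79 − 0)/0.6 = 6.32 s

Phase 2 (decelerating): v₀ = 3.79 m/s, a = -0.5 m/s².
v = v₀ + at = 3.79 + (-0.5)(1) = 3.29 m/s
Δx = v₀t + ½at² = 3.79·1 + 0.5·-0.5·1² = 3.54 m
Speed at end of phase 2 = 3.29 m/s

3.3 m/s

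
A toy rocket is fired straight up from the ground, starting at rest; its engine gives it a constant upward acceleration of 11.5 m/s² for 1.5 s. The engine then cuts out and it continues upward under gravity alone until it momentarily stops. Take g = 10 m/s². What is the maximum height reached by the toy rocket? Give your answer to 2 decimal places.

Phase 1 (powered ascent): v₀ = 0 m/s, a = 11.5 m/s².
v = v₀ + at = 0 + (11.5)(1.5) = 17.2 m/s
Δx = v₀t + ½at² = 0·1.5 + 0.5·11.5·1.5² = 12.9 m

Phase 2 (coasting upward): v₀ = 17.2 m/s, a = -10 m/s².
v = v₀ + at → t = (0 − 17.2) / -10 = 1.73 s
v² = v₀² + 2aΔx → Δx = (0² − 17.2²)/(2·-10) = 14.9 m
Maximum height = 12.9 + 14.9 = 27.8 m

27.82 m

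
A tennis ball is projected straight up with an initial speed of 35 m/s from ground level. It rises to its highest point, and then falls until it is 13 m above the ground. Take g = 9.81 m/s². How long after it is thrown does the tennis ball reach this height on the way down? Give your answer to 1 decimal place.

Phase 1 (rising): v₀ = 35.0 m/s, a = -9.81 m/s².
v = v₀ + at → t = (0 − 35.0) / -9.81 = 3.57 s
v² = v₀² + 2aΔx → Δx = (0² − 35.0²)/(2·-9.81) = 62.4 m

Phase 2 (falling): v₀ = 0 m/s, a = -9.81 m/s².
Falls 49.4 m from rest: t = √(2·49.4/9.81) = 3.17 s; v = g·t = 31.1 m/s.
Total time = 3.57 + 3.17 = 6.74 s

6.7 s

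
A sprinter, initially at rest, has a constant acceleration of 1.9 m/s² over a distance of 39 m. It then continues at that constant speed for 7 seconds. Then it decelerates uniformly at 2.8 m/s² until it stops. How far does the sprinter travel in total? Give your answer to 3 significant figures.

Phase 1 (accelerating): v₀ = 0 m/s, a = 1.9 m/s².
v² = v₀² + 2aΔx = 0² + 2·1.9·39 = 148 → v = 12.2 m/s
t = (v − v₀)/a = (12.2 − 0)/1.9 = 6.41 s

Phase 2 (constant speed): v₀ = 12.2 m/s, a = 0 m/s².
v = v₀ + at = 12.2 + (0)(7) = 12.2 m/s
Δx = v₀t + ½at² = 12.2·7 + 0.5·0·7² = 85.2 m

Phase 3 (decelerating): v₀ = 12.2 m/s, a = -2.8 m/s².
v = v₀ + at → t = (0 − 12.2) / -2.8 = 4.35 s
v² = v₀² + 2aΔx → Δx = (0² − 12.2²)/(2·-2.8) = 26.5 m
Total distance = 39.0 + 85.2 + 26.5 = 151 m

151 m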